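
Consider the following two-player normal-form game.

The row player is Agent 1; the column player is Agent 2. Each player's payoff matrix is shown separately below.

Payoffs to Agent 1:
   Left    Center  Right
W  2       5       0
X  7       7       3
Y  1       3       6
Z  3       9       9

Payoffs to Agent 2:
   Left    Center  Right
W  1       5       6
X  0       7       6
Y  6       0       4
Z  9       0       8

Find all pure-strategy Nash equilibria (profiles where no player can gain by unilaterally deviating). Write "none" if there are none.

For each player, find the best response to each opponent profile; mutual best responses are the pure NE.
Agent 1 against Left: payoffs 2, 7, 1, 3 → best response X.
Agent 1 against Center: payoffs 5, 7, 3, 9 → best response Z.
Agent 1 against Right: payoffs 0, 3, 6, 9 → best response Z.
Agent 2 against W: payoffs 1, 5, 6 → best response Right.
Agent 2 against X: payoffs 0, 7, 6 → best response Center.
Agent 2 against Y: payoffs 6, 0, 4 → best response Left.
Agent 2 against Z: payoffs 9, 0, 8 → best response Left.
No profile is a mutual best response for all players.

This game has no pure Nash equilibrium.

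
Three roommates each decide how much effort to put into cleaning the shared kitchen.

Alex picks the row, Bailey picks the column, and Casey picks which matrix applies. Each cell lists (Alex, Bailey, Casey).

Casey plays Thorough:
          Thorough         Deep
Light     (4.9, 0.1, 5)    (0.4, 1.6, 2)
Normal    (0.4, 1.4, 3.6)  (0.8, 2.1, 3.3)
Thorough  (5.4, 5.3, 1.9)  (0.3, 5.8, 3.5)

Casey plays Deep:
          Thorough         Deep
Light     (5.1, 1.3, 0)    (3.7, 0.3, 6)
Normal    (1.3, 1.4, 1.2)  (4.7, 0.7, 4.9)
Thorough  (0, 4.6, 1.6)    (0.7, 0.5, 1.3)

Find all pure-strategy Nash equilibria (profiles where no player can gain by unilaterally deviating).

There is no pure-strategy Nash equilibrium.

Alex against (Thorough, Thorough): payoffs 4.9, 0.4, 5.4 → best response Thorough.
Alex against (Thorough, Deep): payoffs 5.1, 1.3, 0 → best response Light.
Alex against (Deep, Thorough): payoffs 0.4, 0.8, 0.3 → best response Normal.
Alex against (Deep, Deep): payoffs 3.7, 4.7, 0.7 → best response Normal.
Bailey against (Light, Thorough): payoffs 0.1, 1.6 → best response Deep.
Bailey against (Light, Deep): payoffs 1.3, 0.3 → best response Thorough.
Bailey against (Normal, Thorough): payoffs 1.4, 2.1 → best response Deep.
Bailey against (Normal, Deep): payoffs 1.4, 0.7 → best response Thorough.
Bailey against (Thorough, Thorough): payoffs 5.3, 5.8 → best response Deep.
Bailey against (Thorough, Deep): payoffs 4.6, 0.5 → best response Thorough.
Casey against (Light, Thorough): payoffs 5, 0 → best response Thorough.
Casey against (Light, Deep): payoffs 2, 6 → best response Deep.
Casey against (Normal, Thorough): payoffs 3.6, 1.2 → best response Thorough.
Casey against (Normal, Deep): payoffs 3.3, 4.9 → best response Deep.
Casey against (Thorough, Thorough): payoffs 1.9, 1.6 → best response Thorough.
Casey against (Thorough, Deep): payoffs 3.5, 1.3 → best response Thorough.
No profile is a mutual best response for all players.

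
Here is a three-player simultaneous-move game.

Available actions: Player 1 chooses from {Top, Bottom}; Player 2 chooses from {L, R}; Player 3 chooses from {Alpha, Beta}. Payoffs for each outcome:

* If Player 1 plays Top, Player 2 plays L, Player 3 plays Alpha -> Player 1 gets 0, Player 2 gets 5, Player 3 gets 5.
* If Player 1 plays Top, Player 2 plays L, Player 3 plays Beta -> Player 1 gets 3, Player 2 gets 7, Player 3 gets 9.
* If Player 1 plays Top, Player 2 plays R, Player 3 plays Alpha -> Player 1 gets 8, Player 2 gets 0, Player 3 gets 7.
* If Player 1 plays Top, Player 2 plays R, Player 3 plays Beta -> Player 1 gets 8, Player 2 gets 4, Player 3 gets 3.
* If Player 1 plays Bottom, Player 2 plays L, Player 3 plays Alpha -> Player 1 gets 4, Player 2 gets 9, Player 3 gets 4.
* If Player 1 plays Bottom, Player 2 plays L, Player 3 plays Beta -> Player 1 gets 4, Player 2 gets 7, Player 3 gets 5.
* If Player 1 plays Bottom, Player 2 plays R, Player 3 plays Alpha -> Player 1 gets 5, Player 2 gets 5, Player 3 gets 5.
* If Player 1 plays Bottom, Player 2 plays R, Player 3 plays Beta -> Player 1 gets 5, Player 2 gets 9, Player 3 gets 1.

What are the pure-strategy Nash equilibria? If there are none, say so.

Player 1 against (L, Alpha): payoffs 0, 4 → best response Bottom.
Player 1 against (L, Beta): payoffs 3, 4 → best response Bottom.
Player 1 against (R, Alpha): payoffs 8, 5 → best response Top.
Player 1 against (R, Beta): payoffs 8, 5 → best response Top.
Player 2 against (Top, Alpha): payoffs 5, 0 → best response L.
Player 2 against (Top, Beta): payoffs 7, 4 → best response L.
Player 2 against (Bottom, Alpha): payoffs 9, 5 → best response L.
Player 2 against (Bottom, Beta): payoffs 7, 9 → best response R.
Player 3 against (Top, L): payoffs 5, 9 → best response Beta.
Player 3 against (Top, R): payoffs 7, 3 → best response Alpha.
Player 3 against (Bottom, L): payoffs 4, 5 → best response Beta.
Player 3 against (Bottom, R): payoffs 5, 1 → best response Alpha.
No profile is a mutual best response for all players.

There is no pure-strategy Nash equilibrium.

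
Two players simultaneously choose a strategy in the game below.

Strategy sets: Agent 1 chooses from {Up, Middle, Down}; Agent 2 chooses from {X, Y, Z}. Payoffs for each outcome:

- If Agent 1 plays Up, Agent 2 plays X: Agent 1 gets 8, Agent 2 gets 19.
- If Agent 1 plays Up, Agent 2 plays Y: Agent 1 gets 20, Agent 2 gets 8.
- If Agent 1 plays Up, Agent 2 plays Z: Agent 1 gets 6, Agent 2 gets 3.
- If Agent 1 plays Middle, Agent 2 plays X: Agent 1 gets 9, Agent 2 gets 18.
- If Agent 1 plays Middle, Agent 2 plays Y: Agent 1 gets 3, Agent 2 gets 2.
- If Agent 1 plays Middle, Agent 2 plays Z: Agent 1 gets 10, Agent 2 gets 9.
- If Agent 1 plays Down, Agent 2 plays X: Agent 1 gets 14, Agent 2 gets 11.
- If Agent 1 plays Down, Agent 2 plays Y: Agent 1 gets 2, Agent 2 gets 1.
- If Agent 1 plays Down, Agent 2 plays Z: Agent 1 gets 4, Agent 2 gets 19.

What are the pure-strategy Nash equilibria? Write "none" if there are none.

none

(Up, X): Agent 1 can switch to Middle (8 → 9). Not NE.
(Up, Y): Agent 2 can switch to X (8 → 19). Not NE.
(Up, Z): Agent 1 can switch to Middle (6 → 10). Not NE.
(Middle, X): Agent 1 can switch to Down (9 → 14). Not NE.
(Middle, Y): Agent 1 can switch to Up (3 → 20). Not NE.
(Middle, Z): Agent 2 can switch to X (9 → 18). Not NE.
(The remaining 3 profiles each have a profitable deviation by the same check.)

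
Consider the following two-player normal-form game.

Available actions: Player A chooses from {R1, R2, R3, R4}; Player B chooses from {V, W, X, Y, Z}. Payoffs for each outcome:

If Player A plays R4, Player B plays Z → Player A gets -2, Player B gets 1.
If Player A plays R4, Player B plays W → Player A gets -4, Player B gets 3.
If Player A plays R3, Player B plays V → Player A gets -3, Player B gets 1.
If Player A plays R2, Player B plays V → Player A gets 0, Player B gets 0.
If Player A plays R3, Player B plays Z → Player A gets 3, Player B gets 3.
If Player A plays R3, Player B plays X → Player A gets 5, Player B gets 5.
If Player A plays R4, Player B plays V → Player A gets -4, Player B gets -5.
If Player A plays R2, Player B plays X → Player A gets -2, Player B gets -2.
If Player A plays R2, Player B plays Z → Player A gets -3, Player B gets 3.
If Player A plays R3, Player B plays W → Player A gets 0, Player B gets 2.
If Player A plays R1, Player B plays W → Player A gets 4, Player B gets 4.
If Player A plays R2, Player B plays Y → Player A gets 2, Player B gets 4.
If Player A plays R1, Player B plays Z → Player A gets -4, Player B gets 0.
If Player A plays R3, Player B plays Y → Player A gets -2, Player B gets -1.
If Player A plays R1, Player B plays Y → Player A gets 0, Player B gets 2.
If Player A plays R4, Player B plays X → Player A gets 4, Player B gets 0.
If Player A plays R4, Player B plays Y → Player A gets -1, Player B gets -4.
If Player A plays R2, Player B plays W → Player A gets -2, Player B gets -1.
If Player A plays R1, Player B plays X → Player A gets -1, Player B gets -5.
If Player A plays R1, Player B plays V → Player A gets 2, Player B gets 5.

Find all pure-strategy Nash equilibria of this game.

Check each profile: it is a Nash equilibrium iff no player can strictly gain by switching unilaterally.
(R1, V): Player A gets 2, best alternative 0; Player B gets 5, best alternative 4. No profitable deviation — NE.
(R1, W): Player B can switch to V (4 → 5). Not NE.
(R1, X): Player A can switch to R3 (-1 → 5). Not NE.
(R1, Y): Player A can switch to R2 (0 → 2). Not NE.
(R1, Z): Player A can switch to R2 (-4 → -3). Not NE.
(R2, V): Player A can switch to R1 (0 → 2). Not NE.
(R2, W): Player A can switch to R1 (-2 → 4). Not NE.
(R2, Y): Player A gets 2, best alternative 0; Player B gets 4, best alternative 3. No profitable deviation — NE.
(R3, X): Player A gets 5, best alternative 4; Player B gets 5, best alternative 3. No profitable deviation — NE.
(The remaining 11 profiles each have a profitable deviation by the same check.)

Pure-strategy Nash equilibria: (R1, V), (R2, Y), (R3, X)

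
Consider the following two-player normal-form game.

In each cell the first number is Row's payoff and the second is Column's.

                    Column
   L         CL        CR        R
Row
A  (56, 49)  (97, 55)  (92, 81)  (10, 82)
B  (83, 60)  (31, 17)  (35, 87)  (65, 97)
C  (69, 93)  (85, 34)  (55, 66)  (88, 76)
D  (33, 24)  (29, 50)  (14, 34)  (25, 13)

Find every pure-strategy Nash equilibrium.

Row against L: payoffs 56, 83, 69, 33 → best response B.
Row against CL: payoffs 97, 31, 85, 29 → best response A.
Row against CR: payoffs 92, 35, 55, 14 → best response A.
Row against R: payoffs 10, 65, 88, 25 → best response C.
Column against A: payoffs 49, 55, 81, 82 → best response R.
Column against B: payoffs 60, 17, 87, 97 → best response R.
Column against C: payoffs 93, 34, 66, 76 → best response L.
Column against D: payoffs 24, 50, 34, 13 → best response CL.
No profile is a mutual best response for all players.

No pure-strategy Nash equilibrium.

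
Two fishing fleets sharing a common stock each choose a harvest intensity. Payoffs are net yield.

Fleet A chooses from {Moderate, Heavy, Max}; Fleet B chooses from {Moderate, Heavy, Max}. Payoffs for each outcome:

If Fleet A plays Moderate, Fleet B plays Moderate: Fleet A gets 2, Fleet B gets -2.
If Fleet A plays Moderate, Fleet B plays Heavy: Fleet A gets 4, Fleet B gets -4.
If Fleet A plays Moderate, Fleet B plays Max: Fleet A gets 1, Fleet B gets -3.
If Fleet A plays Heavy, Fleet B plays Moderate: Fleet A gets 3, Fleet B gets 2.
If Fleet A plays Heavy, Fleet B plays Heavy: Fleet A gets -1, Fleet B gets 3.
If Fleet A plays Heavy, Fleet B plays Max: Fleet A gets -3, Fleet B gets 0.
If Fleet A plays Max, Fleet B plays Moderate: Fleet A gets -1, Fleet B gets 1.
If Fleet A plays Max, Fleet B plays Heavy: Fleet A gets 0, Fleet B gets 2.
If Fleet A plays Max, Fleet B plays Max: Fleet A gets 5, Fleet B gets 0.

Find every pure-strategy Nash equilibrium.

(Moderate, Moderate): Fleet A can switch to Heavy (2 → 3). Not NE.
(Moderate, Heavy): Fleet B can switch to Moderate (-4 → -2). Not NE.
(Moderate, Max): Fleet A can switch to Max (1 → 5). Not NE.
(Heavy, Moderate): Fleet B can switch to Heavy (2 → 3). Not NE.
(Heavy, Heavy): Fleet A can switch to Moderate (-1 → 4). Not NE.
(Heavy, Max): Fleet A can switch to Moderate (-3 → 1). Not NE.
(Max, Moderate): Fleet A can switch to Moderate (-1 → 2). Not NE.
(Max, Heavy): Fleet A can switch to Moderate (0 → 4). Not NE.
(The remaining 1 profile has a profitable deviation by the same check.)

No pure-strategy Nash equilibrium.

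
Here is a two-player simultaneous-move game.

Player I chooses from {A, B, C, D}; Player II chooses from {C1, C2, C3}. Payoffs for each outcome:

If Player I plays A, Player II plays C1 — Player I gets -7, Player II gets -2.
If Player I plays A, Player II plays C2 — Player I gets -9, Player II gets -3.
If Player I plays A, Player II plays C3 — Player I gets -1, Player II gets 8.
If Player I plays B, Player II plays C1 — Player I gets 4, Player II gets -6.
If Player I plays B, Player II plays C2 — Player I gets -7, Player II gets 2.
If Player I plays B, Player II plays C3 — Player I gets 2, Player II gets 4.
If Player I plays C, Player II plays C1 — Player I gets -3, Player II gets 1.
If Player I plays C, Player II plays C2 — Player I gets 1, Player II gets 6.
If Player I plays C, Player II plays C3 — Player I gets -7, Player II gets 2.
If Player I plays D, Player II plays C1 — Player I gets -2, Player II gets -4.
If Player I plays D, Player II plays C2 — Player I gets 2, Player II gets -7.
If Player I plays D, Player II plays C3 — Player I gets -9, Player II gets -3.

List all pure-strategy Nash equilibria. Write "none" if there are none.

(A, C1): Player I can switch to B (-7 → 4). Not NE.
(A, C2): Player I can switch to B (-9 → -7). Not NE.
(A, C3): Player I can switch to B (-1 → 2). Not NE.
(B, C1): Player II can switch to C2 (-6 → 2). Not NE.
(B, C2): Player I can switch to C (-7 → 1). Not NE.
(B, C3): Player I gets 2, best alternative -1; Player II gets 4, best alternative 2. No profitable deviation — NE.
(C, C1): Player I can switch to B (-3 → 4). Not NE.
(The remaining 5 profiles each have a profitable deviation by the same check.)

(B, C3)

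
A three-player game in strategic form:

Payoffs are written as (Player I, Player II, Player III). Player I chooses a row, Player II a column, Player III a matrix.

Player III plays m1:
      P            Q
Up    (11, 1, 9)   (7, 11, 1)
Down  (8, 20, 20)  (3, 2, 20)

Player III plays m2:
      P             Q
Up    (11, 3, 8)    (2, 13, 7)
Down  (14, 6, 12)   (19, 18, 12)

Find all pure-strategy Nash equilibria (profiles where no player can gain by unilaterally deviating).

This game has no pure Nash equilibrium.

Player I against (P, m1): payoffs 11, 8 → best response Up.
Player I against (P, m2): payoffs 11, 14 → best response Down.
Player I against (Q, m1): payoffs 7, 3 → best response Up.
Player I against (Q, m2): payoffs 2, 19 → best response Down.
Player II against (Up, m1): payoffs 1, 11 → best response Q.
Player II against (Up, m2): payoffs 3, 13 → best response Q.
Player II against (Down, m1): payoffs 20, 2 → best response P.
Player II against (Down, m2): payoffs 6, 18 → best response Q.
Player III against (Up, P): payoffs 9, 8 → best response m1.
Player III against (Up, Q): payoffs 1, 7 → best response m2.
Player III against (Down, P): payoffs 20, 12 → best response m1.
Player III against (Down, Q): payoffs 20, 12 → best response m1.
No profile is a mutual best response for all players.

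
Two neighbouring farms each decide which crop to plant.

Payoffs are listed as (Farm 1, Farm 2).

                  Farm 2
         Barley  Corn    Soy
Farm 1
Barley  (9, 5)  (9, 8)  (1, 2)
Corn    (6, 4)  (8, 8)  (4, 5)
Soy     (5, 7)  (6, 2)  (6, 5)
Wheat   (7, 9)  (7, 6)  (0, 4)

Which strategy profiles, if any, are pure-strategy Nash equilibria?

Mark each player's best response to every combination of opponents' strategies; a profile where every player is best-responding is a pure Nash equilibrium.
Farm 1 against Barley: payoffs 9, 6, 5, 7 → best response Barley.
Farm 1 against Corn: payoffs 9, 8, 6, 7 → best response Barley.
Farm 1 against Soy: payoffs 1, 4, 6, 0 → best response Soy.
Farm 2 against Barley: payoffs 5, 8, 2 → best response Corn.
Farm 2 against Corn: payoffs 4, 8, 5 → best response Corn.
Farm 2 against Soy: payoffs 7, 2, 5 → best response Barley.
Farm 2 against Wheat: payoffs 9, 6, 4 → best response Barley.
Mutual best responses: (Barley, Corn).

(Barley, Corn)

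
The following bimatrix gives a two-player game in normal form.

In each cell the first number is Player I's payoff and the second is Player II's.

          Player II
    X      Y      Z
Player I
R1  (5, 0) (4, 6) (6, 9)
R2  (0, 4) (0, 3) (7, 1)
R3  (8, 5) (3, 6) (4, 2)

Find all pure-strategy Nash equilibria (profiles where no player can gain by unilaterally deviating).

Player I against X: payoffs 5, 0, 8 → best response R3.
Player I against Y: payoffs 4, 0, 3 → best response R1.
Player I against Z: payoffs 6, 7, 4 → best response R2.
Player II against R1: payoffs 0, 6, 9 → best response Z.
Player II against R2: payoffs 4, 3, 1 → best response X.
Player II against R3: payoffs 5, 6, 2 → best response Y.
No profile is a mutual best response for all players.

No pure-strategy Nash equilibrium.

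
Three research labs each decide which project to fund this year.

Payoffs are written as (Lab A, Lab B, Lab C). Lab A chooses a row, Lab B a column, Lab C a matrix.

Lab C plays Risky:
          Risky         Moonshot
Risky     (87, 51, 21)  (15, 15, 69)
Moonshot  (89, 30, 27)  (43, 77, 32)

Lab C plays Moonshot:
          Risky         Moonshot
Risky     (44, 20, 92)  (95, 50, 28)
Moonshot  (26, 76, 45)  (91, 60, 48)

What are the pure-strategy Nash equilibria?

No pure-strategy Nash equilibrium.

For each player, find the best response to each opponent profile; mutual best responses are the pure NE.
Lab A against (Risky, Risky): payoffs 87, 89 → best response Moonshot.
Lab A against (Risky, Moonshot): payoffs 44, 26 → best response Risky.
Lab A against (Moonshot, Risky): payoffs 15, 43 → best response Moonshot.
Lab A against (Moonshot, Moonshot): payoffs 95, 91 → best response Risky.
Lab B against (Risky, Risky): payoffs 51, 15 → best response Risky.
Lab B against (Risky, Moonshot): payoffs 20, 50 → best response Moonshot.
Lab B against (Moonshot, Risky): payoffs 30, 77 → best response Moonshot.
Lab B against (Moonshot, Moonshot): payoffs 76, 60 → best response Risky.
Lab C against (Risky, Risky): payoffs 21, 92 → best response Moonshot.
Lab C against (Risky, Moonshot): payoffs 69, 28 → best response Risky.
Lab C against (Moonshot, Risky): payoffs 27, 45 → best response Moonshot.
Lab C against (Moonshot, Moonshot): payoffs 32, 48 → best response Moonshot.
No profile is a mutual best response for all players.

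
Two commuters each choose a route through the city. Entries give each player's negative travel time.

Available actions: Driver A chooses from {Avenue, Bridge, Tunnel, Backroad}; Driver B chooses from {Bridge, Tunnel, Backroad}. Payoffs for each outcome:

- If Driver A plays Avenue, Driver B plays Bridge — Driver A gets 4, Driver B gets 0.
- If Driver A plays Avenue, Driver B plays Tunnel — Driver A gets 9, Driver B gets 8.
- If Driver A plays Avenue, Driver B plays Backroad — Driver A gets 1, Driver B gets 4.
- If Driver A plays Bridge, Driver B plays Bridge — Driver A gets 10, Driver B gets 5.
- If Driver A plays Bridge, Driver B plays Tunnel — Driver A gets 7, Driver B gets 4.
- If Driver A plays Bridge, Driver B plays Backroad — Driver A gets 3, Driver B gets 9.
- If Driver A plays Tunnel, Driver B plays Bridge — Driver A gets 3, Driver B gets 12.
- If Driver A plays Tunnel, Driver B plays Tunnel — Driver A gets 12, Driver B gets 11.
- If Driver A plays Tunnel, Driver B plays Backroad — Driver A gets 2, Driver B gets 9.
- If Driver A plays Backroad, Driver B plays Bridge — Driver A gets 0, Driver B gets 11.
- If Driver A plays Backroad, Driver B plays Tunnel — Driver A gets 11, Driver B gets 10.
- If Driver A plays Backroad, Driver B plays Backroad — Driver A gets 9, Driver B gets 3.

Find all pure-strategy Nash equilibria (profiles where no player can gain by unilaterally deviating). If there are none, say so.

This game has no pure Nash equilibrium.

(Avenue, Bridge): Driver A can switch to Bridge (4 → 10). Not NE.
(Avenue, Tunnel): Driver A can switch to Tunnel (9 → 12). Not NE.
(Avenue, Backroad): Driver A can switch to Bridge (1 → 3). Not NE.
(Bridge, Bridge): Driver B can switch to Backroad (5 → 9). Not NE.
(Bridge, Tunnel): Driver A can switch to Avenue (7 → 9). Not NE.
(Bridge, Backroad): Driver A can switch to Backroad (3 → 9). Not NE.
(Tunnel, Bridge): Driver A can switch to Avenue (3 → 4). Not NE.
(Tunnel, Tunnel): Driver B can switch to Bridge (11 → 12). Not NE.
(Tunnel, Backroad): Driver A can switch to Bridge (2 → 3). Not NE.
(Backroad, Bridge): Driver A can switch to Avenue (0 → 4). Not NE.
(The remaining 2 profiles each have a profitable deviation by the same check.)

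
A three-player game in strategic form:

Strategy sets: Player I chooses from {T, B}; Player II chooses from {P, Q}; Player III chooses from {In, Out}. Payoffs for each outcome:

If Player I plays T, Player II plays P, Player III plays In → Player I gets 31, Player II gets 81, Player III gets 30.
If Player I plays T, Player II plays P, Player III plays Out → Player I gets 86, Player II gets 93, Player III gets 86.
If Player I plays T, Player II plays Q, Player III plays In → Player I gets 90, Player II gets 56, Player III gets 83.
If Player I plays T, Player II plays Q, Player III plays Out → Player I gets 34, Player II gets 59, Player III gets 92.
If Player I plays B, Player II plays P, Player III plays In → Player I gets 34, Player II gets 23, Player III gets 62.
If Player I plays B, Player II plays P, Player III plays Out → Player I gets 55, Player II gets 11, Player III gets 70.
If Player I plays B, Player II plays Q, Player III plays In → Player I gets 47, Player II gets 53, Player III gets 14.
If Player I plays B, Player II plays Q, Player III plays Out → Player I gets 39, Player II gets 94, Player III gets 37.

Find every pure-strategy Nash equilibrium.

(T, P, In): Player I can switch to B (31 → 34). Not NE.
(T, P, Out): Player I gets 86, best alternative 55; Player II gets 93, best alternative 59; Player III gets 86, best alternative 30. No profitable deviation — NE.
(T, Q, In): Player II can switch to P (56 → 81). Not NE.
(T, Q, Out): Player I can switch to B (34 → 39). Not NE.
(B, P, In): Player II can switch to Q (23 → 53). Not NE.
(B, P, Out): Player I can switch to T (55 → 86). Not NE.
(B, Q, In): Player I can switch to T (47 → 90). Not NE.
(B, Q, Out): Player I gets 39, best alternative 34; Player II gets 94, best alternative 11; Player III gets 37, best alternative 14. No profitable deviation — NE.

Pure-strategy Nash equilibria: (T, P, Out) and (B, Q, Out)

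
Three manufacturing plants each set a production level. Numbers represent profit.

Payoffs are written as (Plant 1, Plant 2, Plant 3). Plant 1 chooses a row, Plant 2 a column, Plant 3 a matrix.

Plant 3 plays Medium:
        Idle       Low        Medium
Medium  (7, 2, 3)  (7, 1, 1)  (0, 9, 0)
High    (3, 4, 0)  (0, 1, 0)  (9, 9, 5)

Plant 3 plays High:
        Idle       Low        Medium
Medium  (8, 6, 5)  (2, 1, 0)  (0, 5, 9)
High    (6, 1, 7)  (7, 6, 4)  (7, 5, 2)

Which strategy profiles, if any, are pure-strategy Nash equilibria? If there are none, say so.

(Medium, Idle, Medium): Plant 2 can switch to Medium (2 → 9). Not NE.
(Medium, Idle, High): Plant 1 gets 8, best alternative 6; Plant 2 gets 6, best alternative 5; Plant 3 gets 5, best alternative 3. No profitable deviation — NE.
(Medium, Low, Medium): Plant 2 can switch to Idle (1 → 2). Not NE.
(Medium, Low, High): Plant 1 can switch to High (2 → 7). Not NE.
(Medium, Medium, Medium): Plant 1 can switch to High (0 → 9). Not NE.
(Medium, Medium, High): Plant 1 can switch to High (0 → 7). Not NE.
(High, Idle, Medium): Plant 1 can switch to Medium (3 → 7). Not NE.
(High, Idle, High): Plant 1 can switch to Medium (6 → 8). Not NE.
(High, Low, Medium): Plant 1 can switch to Medium (0 → 7). Not NE.
(High, Low, High): Plant 1 gets 7, best alternative 2; Plant 2 gets 6, best alternative 5; Plant 3 gets 4, best alternative 0. No profitable deviation — NE.
(High, Medium, Medium): Plant 1 gets 9, best alternative 0; Plant 2 gets 9, best alternative 4; Plant 3 gets 5, best alternative 2. No profitable deviation — NE.
(The remaining 1 profile has a profitable deviation by the same check.)

The pure Nash equilibria are (Medium, Idle, High), (High, Low, High), (High, Medium, Medium).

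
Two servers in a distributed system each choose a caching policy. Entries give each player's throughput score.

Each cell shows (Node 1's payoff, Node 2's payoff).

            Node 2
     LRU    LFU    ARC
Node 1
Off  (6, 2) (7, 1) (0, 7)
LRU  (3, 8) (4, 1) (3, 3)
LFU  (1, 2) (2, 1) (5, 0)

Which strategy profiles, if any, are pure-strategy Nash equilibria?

There is no pure-strategy Nash equilibrium.

For each player, find the best response to each opponent profile; mutual best responses are the pure NE.
Node 1 against LRU: payoffs 6, 3, 1 → best response Off.
Node 1 against LFU: payoffs 7, 4, 2 → best response Off.
Node 1 against ARC: payoffs 0, 3, 5 → best response LFU.
Node 2 against Off: payoffs 2, 1, 7 → best response ARC.
Node 2 against LRU: payoffs 8, 1, 3 → best response LRU.
Node 2 against LFU: payoffs 2, 1, 0 → best response LRU.
No profile is a mutual best response for all players.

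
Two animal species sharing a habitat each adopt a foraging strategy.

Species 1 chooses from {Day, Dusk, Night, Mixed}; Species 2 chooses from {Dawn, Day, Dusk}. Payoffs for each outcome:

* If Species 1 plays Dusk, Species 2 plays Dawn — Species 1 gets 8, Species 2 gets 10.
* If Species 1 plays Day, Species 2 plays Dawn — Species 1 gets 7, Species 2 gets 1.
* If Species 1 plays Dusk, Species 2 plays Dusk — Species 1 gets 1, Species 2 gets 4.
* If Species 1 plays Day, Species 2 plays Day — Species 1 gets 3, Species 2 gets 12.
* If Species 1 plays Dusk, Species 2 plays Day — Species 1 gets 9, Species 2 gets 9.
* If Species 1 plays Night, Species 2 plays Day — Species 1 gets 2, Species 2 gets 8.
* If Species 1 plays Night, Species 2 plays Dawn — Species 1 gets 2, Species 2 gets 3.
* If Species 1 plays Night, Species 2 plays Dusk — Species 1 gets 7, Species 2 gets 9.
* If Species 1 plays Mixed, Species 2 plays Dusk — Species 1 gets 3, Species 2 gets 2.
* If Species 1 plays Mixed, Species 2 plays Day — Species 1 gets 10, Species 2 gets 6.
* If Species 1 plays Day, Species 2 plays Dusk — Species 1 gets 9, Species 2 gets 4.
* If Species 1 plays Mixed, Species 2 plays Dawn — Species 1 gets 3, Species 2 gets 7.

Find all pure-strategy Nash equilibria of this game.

Species 1 against Dawn: payoffs 7, 8, 2, 3 → best response Dusk.
Species 1 against Day: payoffs 3, 9, 2, 10 → best response Mixed.
Species 1 against Dusk: payoffs 9, 1, 7, 3 → best response Day.
Species 2 against Day: payoffs 1, 12, 4 → best response Day.
Species 2 against Dusk: payoffs 10, 9, 4 → best response Dawn.
Species 2 against Night: payoffs 3, 8, 9 → best response Dusk.
Species 2 against Mixed: payoffs 7, 6, 2 → best response Dawn.
Mutual best responses: (Dusk, Dawn).

(Dusk, Dawn)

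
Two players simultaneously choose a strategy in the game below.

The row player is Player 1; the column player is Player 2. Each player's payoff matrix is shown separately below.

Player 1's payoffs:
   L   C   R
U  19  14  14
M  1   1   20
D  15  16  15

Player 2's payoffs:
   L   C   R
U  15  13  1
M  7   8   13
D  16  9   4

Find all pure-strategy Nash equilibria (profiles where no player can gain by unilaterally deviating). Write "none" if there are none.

Player 1 against L: payoffs 19, 1, 15 → best response U.
Player 1 against C: payoffs 14, 1, 16 → best response D.
Player 1 against R: payoffs 14, 20, 15 → best response M.
Player 2 against U: payoffs 15, 13, 1 → best response L.
Player 2 against M: payoffs 7, 8, 13 → best response R.
Player 2 against D: payoffs 16, 9, 4 → best response L.
Mutual best responses: (U, L); (M, R).

Pure-strategy Nash equilibria: (U, L); (M, R)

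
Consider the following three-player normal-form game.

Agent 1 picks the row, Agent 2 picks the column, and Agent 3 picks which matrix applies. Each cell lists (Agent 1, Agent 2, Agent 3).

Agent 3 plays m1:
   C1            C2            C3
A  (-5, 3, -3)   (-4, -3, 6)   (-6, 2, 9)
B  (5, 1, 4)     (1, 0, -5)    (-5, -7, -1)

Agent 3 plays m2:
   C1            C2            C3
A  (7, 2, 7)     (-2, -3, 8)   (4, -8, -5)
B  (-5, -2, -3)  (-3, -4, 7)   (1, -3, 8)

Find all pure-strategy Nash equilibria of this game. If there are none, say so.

(A, C1, m1): Agent 1 can switch to B (-5 → 5). Not NE.
(A, C1, m2): Agent 1 gets 7, best alternative -5; Agent 2 gets 2, best alternative -3; Agent 3 gets 7, best alternative -3. No profitable deviation — NE.
(A, C2, m1): Agent 1 can switch to B (-4 → 1). Not NE.
(A, C2, m2): Agent 2 can switch to C1 (-3 → 2). Not NE.
(A, C3, m1): Agent 1 can switch to B (-6 → -5). Not NE.
(A, C3, m2): Agent 2 can switch to C1 (-8 → 2). Not NE.
(B, C1, m1): Agent 1 gets 5, best alternative -5; Agent 2 gets 1, best alternative 0; Agent 3 gets 4, best alternative -3. No profitable deviation — NE.
(B, C1, m2): Agent 1 can switch to A (-5 → 7). Not NE.
(B, C2, m1): Agent 2 can switch to C1 (0 → 1). Not NE.
(B, C2, m2): Agent 1 can switch to A (-3 → -2). Not NE.
(The remaining 2 profiles each have a profitable deviation by the same check.)

(A, C1, m2), (B, C1, m1)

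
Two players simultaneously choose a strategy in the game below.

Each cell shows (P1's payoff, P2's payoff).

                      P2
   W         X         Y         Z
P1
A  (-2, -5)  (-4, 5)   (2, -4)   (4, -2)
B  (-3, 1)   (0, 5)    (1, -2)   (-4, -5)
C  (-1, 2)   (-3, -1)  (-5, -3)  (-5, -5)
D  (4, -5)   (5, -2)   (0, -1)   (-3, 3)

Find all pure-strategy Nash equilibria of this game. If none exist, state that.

Check each profile: it is a Nash equilibrium iff no player can strictly gain by switching unilaterally.
(A, W): P1 can switch to C (-2 → -1). Not NE.
(A, X): P1 can switch to B (-4 → 0). Not NE.
(A, Y): P2 can switch to X (-4 → 5). Not NE.
(A, Z): P2 can switch to X (-2 → 5). Not NE.
(B, W): P1 can switch to A (-3 → -2). Not NE.
(B, X): P1 can switch to D (0 → 5). Not NE.
(B, Y): P1 can switch to A (1 → 2). Not NE.
(B, Z): P1 can switch to A (-4 → 4). Not NE.
(The remaining 8 profiles each have a profitable deviation by the same check.)

No pure-strategy Nash equilibrium.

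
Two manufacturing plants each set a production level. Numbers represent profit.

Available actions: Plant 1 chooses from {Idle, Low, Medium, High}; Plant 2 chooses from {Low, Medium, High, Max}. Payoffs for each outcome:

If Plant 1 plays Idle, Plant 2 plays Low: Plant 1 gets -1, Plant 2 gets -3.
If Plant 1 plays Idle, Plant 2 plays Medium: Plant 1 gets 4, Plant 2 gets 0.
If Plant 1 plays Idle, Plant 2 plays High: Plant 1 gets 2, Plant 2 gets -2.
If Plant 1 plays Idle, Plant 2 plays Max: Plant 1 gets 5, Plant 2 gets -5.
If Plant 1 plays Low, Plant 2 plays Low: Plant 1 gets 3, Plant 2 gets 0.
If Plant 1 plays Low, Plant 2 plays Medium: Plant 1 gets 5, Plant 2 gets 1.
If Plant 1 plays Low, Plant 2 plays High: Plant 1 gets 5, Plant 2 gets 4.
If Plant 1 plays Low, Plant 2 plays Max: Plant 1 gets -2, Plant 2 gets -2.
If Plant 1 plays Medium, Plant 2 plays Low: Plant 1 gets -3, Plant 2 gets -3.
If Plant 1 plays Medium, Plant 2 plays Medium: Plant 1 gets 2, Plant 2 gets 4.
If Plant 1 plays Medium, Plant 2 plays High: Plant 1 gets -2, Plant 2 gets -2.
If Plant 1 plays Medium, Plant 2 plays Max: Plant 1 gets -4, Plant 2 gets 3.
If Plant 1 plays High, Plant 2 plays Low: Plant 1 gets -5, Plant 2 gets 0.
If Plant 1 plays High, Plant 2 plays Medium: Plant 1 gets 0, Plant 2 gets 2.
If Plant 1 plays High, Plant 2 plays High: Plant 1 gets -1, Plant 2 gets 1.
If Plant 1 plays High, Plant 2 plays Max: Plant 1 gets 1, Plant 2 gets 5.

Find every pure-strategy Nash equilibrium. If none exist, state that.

Check each profile: it is a Nash equilibrium iff no player can strictly gain by switching unilaterally.
(Idle, Low): Plant 1 can switch to Low (-1 → 3). Not NE.
(Idle, Medium): Plant 1 can switch to Low (4 → 5). Not NE.
(Idle, High): Plant 1 can switch to Low (2 → 5). Not NE.
(Idle, Max): Plant 2 can switch to Low (-5 → -3). Not NE.
(Low, Low): Plant 2 can switch to Medium (0 → 1). Not NE.
(Low, Medium): Plant 2 can switch to High (1 → 4). Not NE.
(Low, High): Plant 1 gets 5, best alternative 2; Plant 2 gets 4, best alternative 1. No profitable deviation — NE.
(Low, Max): Plant 1 can switch to Idle (-2 → 5). Not NE.
(Medium, Low): Plant 1 can switch to Idle (-3 → -1). Not NE.
(Medium, Medium): Plant 1 can switch to Idle (2 → 4). Not NE.
(Medium, High): Plant 1 can switch to Idle (-2 → 2). Not NE.
(Medium, Max): Plant 1 can switch to Idle (-4 → 5). Not NE.
(High, Low): Plant 1 can switch to Idle (-5 → -1). Not NE.
(The remaining 3 profiles each have a profitable deviation by the same check.)

The unique pure-strategy Nash equilibrium is (Low, High).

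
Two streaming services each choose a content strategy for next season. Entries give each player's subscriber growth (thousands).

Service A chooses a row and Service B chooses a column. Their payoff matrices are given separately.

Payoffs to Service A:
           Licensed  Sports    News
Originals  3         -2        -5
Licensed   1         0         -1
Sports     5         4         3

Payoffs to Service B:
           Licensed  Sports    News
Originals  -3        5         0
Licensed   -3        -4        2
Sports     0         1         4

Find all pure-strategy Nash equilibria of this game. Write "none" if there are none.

The unique pure-strategy Nash equilibrium is (Sports, News).

Check each profile: it is a Nash equilibrium iff no player can strictly gain by switching unilaterally.
(Originals, Licensed): Service A can switch to Sports (3 → 5). Not NE.
(Originals, Sports): Service A can switch to Licensed (-2 → 0). Not NE.
(Originals, News): Service A can switch to Licensed (-5 → -1). Not NE.
(Licensed, Licensed): Service A can switch to Originals (1 → 3). Not NE.
(Licensed, Sports): Service A can switch to Sports (0 → 4). Not NE.
(Licensed, News): Service A can switch to Sports (-1 → 3). Not NE.
(Sports, Licensed): Service B can switch to Sports (0 → 1). Not NE.
(Sports, Sports): Service B can switch to News (1 → 4). Not NE.
(Sports, News): Service A gets 3, best alternative -1; Service B gets 4, best alternative 1. No profitable deviation — NE.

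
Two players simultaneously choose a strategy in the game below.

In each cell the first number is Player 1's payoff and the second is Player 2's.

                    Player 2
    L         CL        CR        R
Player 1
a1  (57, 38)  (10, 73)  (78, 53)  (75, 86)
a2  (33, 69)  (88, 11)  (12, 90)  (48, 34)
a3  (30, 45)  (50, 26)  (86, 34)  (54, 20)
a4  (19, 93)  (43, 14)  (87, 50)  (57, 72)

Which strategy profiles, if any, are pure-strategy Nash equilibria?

Player 1 against L: payoffs 57, 33, 30, 19 → best response a1.
Player 1 against CL: payoffs 10, 88, 50, 43 → best response a2.
Player 1 against CR: payoffs 78, 12, 86, 87 → best response a4.
Player 1 against R: payoffs 75, 48, 54, 57 → best response a1.
Player 2 against a1: payoffs 38, 73, 53, 86 → best response R.
Player 2 against a2: payoffs 69, 11, 90, 34 → best response CR.
Player 2 against a3: payoffs 45, 26, 34, 20 → best response L.
Player 2 against a4: payoffs 93, 14, 50, 72 → best response L.
Mutual best responses: (a1, R).

The unique pure-strategy Nash equilibrium is (a1, R).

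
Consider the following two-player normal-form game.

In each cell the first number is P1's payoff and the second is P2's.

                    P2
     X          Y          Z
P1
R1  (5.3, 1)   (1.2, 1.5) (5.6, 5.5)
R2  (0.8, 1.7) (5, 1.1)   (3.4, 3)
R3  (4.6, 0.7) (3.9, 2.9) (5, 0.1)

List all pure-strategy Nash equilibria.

(R1, Z)

(R1, X): P2 can switch to Y (1 → 1.5). Not NE.
(R1, Y): P1 can switch to R2 (1.2 → 5). Not NE.
(R1, Z): P1 gets 5.6, best alternative 5; P2 gets 5.5, best alternative 1.5. No profitable deviation — NE.
(R2, X): P1 can switch to R1 (0.8 → 5.3). Not NE.
(R2, Y): P2 can switch to X (1.1 → 1.7). Not NE.
(R2, Z): P1 can switch to R1 (3.4 → 5.6). Not NE.
(R3, X): P1 can switch to R1 (4.6 → 5.3). Not NE.
(The remaining 2 profiles each have a profitable deviation by the same check.)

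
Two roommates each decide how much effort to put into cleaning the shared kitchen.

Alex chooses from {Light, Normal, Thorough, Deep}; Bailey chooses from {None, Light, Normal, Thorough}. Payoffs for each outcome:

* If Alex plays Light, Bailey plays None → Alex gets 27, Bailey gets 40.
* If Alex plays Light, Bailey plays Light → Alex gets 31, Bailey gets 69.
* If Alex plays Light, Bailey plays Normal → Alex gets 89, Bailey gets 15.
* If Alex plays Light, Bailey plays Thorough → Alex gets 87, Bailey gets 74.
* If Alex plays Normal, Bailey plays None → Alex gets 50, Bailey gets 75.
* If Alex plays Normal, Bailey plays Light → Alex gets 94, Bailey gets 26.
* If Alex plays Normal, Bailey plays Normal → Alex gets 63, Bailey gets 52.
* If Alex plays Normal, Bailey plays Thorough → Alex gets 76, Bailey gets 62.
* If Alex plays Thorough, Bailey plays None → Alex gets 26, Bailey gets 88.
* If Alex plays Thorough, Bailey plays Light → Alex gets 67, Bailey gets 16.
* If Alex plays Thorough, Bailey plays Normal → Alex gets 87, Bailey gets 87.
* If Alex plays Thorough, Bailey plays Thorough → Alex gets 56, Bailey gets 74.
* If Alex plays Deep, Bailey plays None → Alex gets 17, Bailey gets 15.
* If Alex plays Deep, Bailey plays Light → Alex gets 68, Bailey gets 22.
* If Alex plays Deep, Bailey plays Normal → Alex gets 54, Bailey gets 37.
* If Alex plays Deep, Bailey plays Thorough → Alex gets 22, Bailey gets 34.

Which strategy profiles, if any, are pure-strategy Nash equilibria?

(Light, None): Alex can switch to Normal (27 → 50). Not NE.
(Light, Light): Alex can switch to Normal (31 → 94). Not NE.
(Light, Normal): Bailey can switch to None (15 → 40). Not NE.
(Light, Thorough): Alex gets 87, best alternative 76; Bailey gets 74, best alternative 69. No profitable deviation — NE.
(Normal, None): Alex gets 50, best alternative 27; Bailey gets 75, best alternative 62. No profitable deviation — NE.
(Normal, Light): Bailey can switch to None (26 → 75). Not NE.
(Normal, Normal): Alex can switch to Light (63 → 89). Not NE.
(Normal, Thorough): Alex can switch to Light (76 → 87). Not NE.
(Thorough, None): Alex can switch to Light (26 → 27). Not NE.
(Thorough, Light): Alex can switch to Normal (67 → 94). Not NE.
(Thorough, Normal): Alex can switch to Light (87 → 89). Not NE.
(Thorough, Thorough): Alex can switch to Light (56 → 87). Not NE.
(Deep, None): Alex can switch to Light (17 → 27). Not NE.
(Deep, Light): Alex can switch to Normal (68 → 94). Not NE.
(The remaining 2 profiles each have a profitable deviation by the same check.)

The pure Nash equilibria are (Light, Thorough); (Normal, None).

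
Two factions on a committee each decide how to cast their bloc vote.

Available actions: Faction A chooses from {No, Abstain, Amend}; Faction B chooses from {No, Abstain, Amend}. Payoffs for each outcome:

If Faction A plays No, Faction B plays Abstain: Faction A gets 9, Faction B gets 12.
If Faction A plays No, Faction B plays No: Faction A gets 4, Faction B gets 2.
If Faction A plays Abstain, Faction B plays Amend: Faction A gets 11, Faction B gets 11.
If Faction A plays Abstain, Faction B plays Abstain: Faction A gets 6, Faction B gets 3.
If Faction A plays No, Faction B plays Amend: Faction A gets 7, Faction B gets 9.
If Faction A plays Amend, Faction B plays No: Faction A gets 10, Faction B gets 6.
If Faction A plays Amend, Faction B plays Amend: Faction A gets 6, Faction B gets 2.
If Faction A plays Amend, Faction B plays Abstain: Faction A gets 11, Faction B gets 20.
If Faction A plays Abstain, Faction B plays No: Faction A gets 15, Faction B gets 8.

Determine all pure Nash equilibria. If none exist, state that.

Mark each player's best response to every combination of opponents' strategies; a profile where every player is best-responding is a pure Nash equilibrium.
Faction A against No: payoffs 4, 15, 10 → best response Abstain.
Faction A against Abstain: payoffs 9, 6, 11 → best response Amend.
Faction A against Amend: payoffs 7, 11, 6 → best response Abstain.
Faction B against No: payoffs 2, 12, 9 → best response Abstain.
Faction B against Abstain: payoffs 8, 3, 11 → best response Amend.
Faction B against Amend: payoffs 6, 20, 2 → best response Abstain.
Mutual best responses: (Abstain, Amend); (Amend, Abstain).

The pure Nash equilibria are (Abstain, Amend); (Amend, Abstain).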